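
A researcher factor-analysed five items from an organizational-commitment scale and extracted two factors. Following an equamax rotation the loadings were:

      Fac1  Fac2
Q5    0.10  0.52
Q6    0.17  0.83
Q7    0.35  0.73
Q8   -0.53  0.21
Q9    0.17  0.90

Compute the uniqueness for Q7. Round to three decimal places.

0.345

h² = 0.35² + 0.73² = 0.1225 + 0.5329 = 0.6554
Uniqueness u² = 1 − h² = 1 − 0.6554 = 0.3446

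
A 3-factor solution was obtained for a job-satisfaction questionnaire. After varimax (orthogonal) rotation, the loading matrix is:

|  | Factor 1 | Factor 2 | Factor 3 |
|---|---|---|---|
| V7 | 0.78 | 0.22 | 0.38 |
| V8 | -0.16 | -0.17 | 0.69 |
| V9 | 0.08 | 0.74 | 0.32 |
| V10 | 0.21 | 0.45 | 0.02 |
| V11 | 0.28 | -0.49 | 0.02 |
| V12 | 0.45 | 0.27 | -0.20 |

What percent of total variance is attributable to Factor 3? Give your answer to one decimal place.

SS loadings for Factor 3 = 0.38² + 0.69² + 0.32² + 0.02² + 0.02² + (-0.20)² = 0.7637
With 6 standardized items, total variance = 6. Proportion = 0.7637/6 = 0.1273 → 12.73%.

12.7%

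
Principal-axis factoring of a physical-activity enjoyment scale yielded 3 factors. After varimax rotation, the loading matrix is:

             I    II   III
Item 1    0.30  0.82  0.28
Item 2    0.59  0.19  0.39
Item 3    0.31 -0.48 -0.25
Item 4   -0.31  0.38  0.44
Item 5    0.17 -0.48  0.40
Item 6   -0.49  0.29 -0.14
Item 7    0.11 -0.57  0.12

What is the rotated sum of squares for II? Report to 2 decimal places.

SS loadings for II = 0.82² + 0.19² + (-0.48)² + 0.38² + (-0.48)² + 0.29² + (-0.57)² = 0.6724 + 0.0361 + 0.2304 + 0.1444 + 0.2304 + 0.0841 + 0.3249 = 1.7227

1.72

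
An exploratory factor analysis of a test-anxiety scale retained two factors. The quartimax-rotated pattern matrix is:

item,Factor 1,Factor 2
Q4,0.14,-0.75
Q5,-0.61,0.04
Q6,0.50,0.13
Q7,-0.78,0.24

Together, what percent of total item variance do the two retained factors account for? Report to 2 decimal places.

47.22%

Communalities: 0.5821, 0.3737, 0.2669, 0.6660; Σh² = 1.8887.
Total variance with 4 standardized items is 4, so the solution explains 1.8887/4 = 0.4722 = 47.22%.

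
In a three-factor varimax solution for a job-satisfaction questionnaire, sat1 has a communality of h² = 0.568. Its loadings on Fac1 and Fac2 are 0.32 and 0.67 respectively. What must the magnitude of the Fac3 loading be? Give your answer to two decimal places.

Under orthogonal rotation h² = Σλ², so λ_Fac3² = h² − (0.5513) = 0.568 − 0.5513 = 0.0167.
|λ| = √0.0167 = 0.1292.

0.13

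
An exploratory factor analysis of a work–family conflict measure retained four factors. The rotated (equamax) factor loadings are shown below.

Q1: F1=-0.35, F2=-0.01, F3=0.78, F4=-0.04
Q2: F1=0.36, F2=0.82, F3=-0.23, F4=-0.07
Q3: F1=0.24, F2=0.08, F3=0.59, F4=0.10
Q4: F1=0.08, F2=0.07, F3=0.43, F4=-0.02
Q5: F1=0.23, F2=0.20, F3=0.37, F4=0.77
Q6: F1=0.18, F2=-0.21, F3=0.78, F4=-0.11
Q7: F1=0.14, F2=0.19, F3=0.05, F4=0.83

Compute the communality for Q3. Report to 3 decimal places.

0.422

h² = 0.24² + 0.08² + 0.59² + 0.10² = 0.0576 + 0.0064 + 0.3481 + 0.0100 = 0.4221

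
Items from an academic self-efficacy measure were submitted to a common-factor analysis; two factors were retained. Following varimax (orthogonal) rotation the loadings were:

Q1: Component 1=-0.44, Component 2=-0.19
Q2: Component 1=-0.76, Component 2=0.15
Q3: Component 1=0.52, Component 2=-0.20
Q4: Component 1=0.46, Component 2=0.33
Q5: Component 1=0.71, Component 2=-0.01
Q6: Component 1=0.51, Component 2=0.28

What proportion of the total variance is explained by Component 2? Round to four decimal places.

0.0477

SS loadings for Component 2 = (-0.19)² + 0.15² + (-0.20)² + 0.33² + (-0.01)² + 0.28² = 0.2860
Proportion of variance = 0.2860 / 6 = 0.0477.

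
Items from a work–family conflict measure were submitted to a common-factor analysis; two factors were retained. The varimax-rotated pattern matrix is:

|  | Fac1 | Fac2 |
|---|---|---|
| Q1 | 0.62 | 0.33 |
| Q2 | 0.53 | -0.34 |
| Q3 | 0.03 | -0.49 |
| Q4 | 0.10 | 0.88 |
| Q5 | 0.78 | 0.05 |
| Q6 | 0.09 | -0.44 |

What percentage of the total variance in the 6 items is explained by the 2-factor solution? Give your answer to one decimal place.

SS loadings by factor: 1.2927, 1.4351; total = 2.7278.
Total variance with 6 standardized items is 6, so the solution explains 2.7278/6 = 0.4546 = 45.46%.

45.5%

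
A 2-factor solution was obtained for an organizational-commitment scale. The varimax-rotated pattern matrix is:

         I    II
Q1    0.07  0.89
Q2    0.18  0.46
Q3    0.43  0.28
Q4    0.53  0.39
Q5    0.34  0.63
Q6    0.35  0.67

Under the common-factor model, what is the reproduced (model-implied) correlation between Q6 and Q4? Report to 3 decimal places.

r̂ = Σ λ_i·λ_j across factors = (0.35)(0.53) + (0.67)(0.39)
  = +0.1855 +0.2613 = 0.4468

0.447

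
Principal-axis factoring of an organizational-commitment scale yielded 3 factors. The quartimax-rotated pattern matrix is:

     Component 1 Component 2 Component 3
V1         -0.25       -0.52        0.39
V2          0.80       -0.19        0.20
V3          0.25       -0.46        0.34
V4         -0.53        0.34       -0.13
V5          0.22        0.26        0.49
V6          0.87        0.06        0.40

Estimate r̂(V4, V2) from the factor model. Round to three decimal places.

-0.515

r̂ = Σ λ_i·λ_j across factors = (-0.53)(0.80) + (0.34)(-0.19) + (-0.13)(0.20)
  = -0.4240 -0.0646 -0.0260 = -0.5146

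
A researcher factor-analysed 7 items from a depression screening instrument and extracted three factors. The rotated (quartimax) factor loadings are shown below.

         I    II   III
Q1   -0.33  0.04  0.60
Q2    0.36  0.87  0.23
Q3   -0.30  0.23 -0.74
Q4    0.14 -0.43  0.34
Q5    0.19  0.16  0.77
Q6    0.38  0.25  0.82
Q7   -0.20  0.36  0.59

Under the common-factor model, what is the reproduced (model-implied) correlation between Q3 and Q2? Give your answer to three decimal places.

r̂ = Σ λ_i·λ_j across factors = (-0.30)(0.36) + (0.23)(0.87) + (-0.74)(0.23)
  = -0.1080 +0.2001 -0.1702 = -0.0781

-0.078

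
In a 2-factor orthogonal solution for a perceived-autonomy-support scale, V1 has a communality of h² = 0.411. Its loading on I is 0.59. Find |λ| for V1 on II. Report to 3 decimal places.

0.251

Under orthogonal rotation h² = Σλ², so λ_II² = h² − (0.3481) = 0.411 − 0.3481 = 0.0629.
|λ| = √0.0629 = 0.2508.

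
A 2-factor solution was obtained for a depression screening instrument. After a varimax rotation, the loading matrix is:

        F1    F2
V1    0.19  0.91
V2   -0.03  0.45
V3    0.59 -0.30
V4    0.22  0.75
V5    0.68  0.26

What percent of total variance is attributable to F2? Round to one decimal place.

35.0%

SS loadings for F2 = 0.91² + 0.45² + (-0.30)² + 0.75² + 0.26² = 1.7507
With 5 standardized items, total variance = 5. Proportion = 1.7507/5 = 0.3501 → 35.01%.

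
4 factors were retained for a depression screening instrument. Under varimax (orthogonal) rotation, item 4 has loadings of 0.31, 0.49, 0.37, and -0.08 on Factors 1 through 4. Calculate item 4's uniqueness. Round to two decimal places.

0.52

h² = 0.31² + 0.49² + 0.37² + (-0.08)² = 0.0961 + 0.2401 + 0.1369 + 0.0064 = 0.4795
Uniqueness u² = 1 − h² = 1 − 0.4795 = 0.5205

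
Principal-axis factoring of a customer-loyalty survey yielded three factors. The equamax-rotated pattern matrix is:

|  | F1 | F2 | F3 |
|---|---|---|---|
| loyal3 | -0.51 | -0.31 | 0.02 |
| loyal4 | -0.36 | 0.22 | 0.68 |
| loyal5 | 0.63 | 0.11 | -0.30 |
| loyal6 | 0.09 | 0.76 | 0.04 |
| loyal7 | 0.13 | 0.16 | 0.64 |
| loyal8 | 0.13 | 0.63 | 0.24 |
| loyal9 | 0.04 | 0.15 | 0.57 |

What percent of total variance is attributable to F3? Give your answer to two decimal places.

SS loadings for F3 = 0.02² + 0.68² + (-0.30)² + 0.04² + 0.64² + 0.24² + 0.57² = 1.3465
With 7 standardized items, total variance = 7. Proportion = 1.3465/7 = 0.1924 → 19.24%.

19.24%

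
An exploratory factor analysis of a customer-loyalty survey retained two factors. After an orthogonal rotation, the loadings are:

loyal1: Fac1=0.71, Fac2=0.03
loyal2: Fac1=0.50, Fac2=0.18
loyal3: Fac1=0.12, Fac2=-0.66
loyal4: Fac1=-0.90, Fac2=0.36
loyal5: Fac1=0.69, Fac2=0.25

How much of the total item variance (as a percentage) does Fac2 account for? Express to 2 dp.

SS loadings for Fac2 = 0.03² + 0.18² + (-0.66)² + 0.36² + 0.25² = 0.6610
With 5 standardized items, total variance = 5. Proportion = 0.6610/5 = 0.1322 → 13.22%.

13.22%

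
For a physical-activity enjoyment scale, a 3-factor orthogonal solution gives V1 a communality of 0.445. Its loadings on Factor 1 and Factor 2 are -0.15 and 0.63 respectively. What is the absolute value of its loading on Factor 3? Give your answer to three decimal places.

0.160

Under orthogonal rotation h² = Σλ², so λ_Factor 3² = h² − (0.4194) = 0.445 − 0.4194 = 0.0256.
|λ| = √0.0256 = 0.1600.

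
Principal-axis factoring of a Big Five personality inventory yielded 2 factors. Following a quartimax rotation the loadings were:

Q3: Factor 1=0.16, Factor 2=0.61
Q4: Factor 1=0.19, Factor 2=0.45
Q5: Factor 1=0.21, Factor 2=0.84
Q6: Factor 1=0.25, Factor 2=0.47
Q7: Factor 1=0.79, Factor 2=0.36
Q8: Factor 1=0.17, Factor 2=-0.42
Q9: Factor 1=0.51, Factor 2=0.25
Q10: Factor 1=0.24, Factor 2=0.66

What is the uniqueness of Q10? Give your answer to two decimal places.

0.51

h² = 0.24² + 0.66² = 0.0576 + 0.4356 = 0.4932
Uniqueness u² = 1 − h² = 1 − 0.4932 = 0.5068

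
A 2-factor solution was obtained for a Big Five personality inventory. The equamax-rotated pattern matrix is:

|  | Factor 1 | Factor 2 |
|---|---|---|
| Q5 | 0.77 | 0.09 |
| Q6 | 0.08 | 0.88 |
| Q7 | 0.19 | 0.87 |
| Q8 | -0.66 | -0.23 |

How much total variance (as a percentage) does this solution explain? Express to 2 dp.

66.58%

SS loadings by factor: 1.0710, 1.5923; total = 2.6633.
Total variance with 4 standardized items is 4, so the solution explains 2.6633/4 = 0.6658 = 66.58%.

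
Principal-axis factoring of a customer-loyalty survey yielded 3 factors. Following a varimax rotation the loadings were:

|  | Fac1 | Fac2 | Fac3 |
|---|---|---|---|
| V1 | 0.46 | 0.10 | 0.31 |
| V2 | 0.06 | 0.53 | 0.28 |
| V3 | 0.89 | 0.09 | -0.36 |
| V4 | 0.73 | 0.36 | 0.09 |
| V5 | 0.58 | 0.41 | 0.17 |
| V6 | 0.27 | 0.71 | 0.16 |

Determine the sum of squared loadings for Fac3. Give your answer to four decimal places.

SS loadings for Fac3 = 0.31² + 0.28² + (-0.36)² + 0.09² + 0.17² + 0.16² = 0.0961 + 0.0784 + 0.1296 + 0.0081 + 0.0289 + 0.0256 = 0.3667

0.3667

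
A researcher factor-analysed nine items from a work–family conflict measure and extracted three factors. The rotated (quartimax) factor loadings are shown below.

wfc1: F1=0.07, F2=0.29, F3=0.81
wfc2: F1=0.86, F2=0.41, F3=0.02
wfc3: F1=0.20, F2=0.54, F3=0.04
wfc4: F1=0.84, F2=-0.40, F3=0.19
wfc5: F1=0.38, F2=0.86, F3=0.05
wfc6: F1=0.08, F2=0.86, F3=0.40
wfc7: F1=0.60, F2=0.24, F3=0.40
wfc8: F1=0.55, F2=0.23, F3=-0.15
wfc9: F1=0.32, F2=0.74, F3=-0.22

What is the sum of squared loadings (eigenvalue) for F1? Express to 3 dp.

2.406

SS loadings for F1 = 0.07² + 0.86² + 0.20² + 0.84² + 0.38² + 0.08² + 0.60² + 0.55² + 0.32² = 0.0049 + 0.7396 + 0.0400 + 0.7056 + 0.1444 + 0.0064 + 0.3600 + 0.3025 + 0.1024 = 2.4058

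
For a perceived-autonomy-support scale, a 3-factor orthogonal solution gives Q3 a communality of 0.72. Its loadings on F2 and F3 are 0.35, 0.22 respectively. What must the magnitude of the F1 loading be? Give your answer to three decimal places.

Under orthogonal rotation h² = Σλ², so λ_F1² = h² − (0.1709) = 0.72 − 0.1709 = 0.5491.
|λ| = √0.5491 = 0.7410.

0.741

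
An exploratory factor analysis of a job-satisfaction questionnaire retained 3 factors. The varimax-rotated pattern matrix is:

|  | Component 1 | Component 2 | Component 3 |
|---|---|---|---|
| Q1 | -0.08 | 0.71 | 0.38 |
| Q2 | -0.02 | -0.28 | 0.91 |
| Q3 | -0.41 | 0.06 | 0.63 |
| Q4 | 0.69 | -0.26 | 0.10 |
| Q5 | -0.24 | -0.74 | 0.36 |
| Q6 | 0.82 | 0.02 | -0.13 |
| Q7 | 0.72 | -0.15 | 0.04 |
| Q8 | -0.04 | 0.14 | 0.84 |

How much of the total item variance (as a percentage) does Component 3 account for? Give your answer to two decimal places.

SS loadings for Component 3 = 0.38² + 0.91² + 0.63² + 0.10² + 0.36² + (-0.13)² + 0.04² + 0.84² = 2.2331
With 8 standardized items, total variance = 8. Proportion = 2.2331/8 = 0.2791 → 27.91%.

27.91%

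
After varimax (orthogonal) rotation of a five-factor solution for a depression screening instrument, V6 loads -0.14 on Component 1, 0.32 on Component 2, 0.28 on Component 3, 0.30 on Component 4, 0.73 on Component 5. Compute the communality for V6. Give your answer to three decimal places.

0.823

h² = (-0.14)² + 0.32² + 0.28² + 0.30² + 0.73² = 0.0196 + 0.1024 + 0.0784 + 0.0900 + 0.5329 = 0.8233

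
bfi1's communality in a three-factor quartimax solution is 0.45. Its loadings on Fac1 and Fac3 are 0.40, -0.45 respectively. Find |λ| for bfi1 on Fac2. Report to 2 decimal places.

0.30

Under orthogonal rotation h² = Σλ², so λ_Fac2² = h² − (0.3625) = 0.45 − 0.3625 = 0.0875.
|λ| = √0.0875 = 0.2958.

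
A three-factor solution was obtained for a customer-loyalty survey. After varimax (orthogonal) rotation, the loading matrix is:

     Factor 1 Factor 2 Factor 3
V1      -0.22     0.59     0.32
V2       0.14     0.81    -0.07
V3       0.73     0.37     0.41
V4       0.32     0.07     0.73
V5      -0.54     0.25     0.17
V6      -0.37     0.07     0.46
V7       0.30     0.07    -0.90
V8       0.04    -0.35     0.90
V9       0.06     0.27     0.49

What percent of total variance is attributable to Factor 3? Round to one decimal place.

SS loadings for Factor 3 = 0.32² + (-0.07)² + 0.41² + 0.73² + 0.17² + 0.46² + (-0.90)² + 0.90² + 0.49² = 2.9089
With 9 standardized items, total variance = 9. Proportion = 2.9089/9 = 0.3232 → 32.32%.

32.3%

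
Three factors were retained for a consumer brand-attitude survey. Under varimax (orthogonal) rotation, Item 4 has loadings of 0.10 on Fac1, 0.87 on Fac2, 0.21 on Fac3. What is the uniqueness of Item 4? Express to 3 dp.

0.189

h² = 0.10² + 0.87² + 0.21² = 0.0100 + 0.7569 + 0.0441 = 0.8110
Uniqueness u² = 1 − h² = 1 − 0.8110 = 0.1890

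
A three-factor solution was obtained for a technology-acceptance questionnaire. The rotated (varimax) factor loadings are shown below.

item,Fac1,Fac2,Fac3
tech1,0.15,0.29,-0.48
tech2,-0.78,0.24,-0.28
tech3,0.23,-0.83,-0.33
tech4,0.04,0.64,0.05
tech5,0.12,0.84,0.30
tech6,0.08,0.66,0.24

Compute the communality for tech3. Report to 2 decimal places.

h² = 0.23² + (-0.83)² + (-0.33)² = 0.0529 + 0.6889 + 0.1089 = 0.8507

0.85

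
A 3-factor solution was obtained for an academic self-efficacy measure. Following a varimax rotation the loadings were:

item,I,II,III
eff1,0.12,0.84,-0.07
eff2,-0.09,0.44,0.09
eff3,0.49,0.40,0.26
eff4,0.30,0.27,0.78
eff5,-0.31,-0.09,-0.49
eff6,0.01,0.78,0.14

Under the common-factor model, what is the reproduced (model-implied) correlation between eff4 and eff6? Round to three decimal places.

0.323

r̂ = Σ λ_i·λ_j across factors = (0.30)(0.01) + (0.27)(0.78) + (0.78)(0.14)
  = +0.0030 +0.2106 +0.1092 = 0.3228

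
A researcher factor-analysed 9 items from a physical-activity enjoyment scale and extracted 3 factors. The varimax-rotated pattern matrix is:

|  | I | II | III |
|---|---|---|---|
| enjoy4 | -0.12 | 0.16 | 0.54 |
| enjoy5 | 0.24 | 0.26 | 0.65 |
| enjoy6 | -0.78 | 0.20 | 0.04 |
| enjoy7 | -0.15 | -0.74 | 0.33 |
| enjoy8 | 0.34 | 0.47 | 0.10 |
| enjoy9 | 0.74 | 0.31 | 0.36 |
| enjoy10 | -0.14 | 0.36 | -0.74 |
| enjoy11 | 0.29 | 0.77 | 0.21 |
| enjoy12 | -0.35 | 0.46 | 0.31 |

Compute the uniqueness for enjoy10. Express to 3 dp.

h² = (-0.14)² + 0.36² + (-0.74)² = 0.0196 + 0.1296 + 0.5476 = 0.6968
Uniqueness u² = 1 − h² = 1 − 0.6968 = 0.3032

0.303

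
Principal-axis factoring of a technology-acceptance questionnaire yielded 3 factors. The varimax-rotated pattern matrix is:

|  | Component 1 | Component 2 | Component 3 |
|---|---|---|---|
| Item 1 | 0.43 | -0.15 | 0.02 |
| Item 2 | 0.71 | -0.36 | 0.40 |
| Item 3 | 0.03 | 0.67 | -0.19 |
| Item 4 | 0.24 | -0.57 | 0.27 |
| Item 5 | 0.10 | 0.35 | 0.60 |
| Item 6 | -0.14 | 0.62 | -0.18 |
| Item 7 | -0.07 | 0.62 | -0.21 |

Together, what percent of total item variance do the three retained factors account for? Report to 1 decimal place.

47.2%

SS loadings by factor: 0.7820, 1.8172, 0.7059; total = 3.3051.
Total variance with 7 standardized items is 7, so the solution explains 3.3051/7 = 0.4722 = 47.22%.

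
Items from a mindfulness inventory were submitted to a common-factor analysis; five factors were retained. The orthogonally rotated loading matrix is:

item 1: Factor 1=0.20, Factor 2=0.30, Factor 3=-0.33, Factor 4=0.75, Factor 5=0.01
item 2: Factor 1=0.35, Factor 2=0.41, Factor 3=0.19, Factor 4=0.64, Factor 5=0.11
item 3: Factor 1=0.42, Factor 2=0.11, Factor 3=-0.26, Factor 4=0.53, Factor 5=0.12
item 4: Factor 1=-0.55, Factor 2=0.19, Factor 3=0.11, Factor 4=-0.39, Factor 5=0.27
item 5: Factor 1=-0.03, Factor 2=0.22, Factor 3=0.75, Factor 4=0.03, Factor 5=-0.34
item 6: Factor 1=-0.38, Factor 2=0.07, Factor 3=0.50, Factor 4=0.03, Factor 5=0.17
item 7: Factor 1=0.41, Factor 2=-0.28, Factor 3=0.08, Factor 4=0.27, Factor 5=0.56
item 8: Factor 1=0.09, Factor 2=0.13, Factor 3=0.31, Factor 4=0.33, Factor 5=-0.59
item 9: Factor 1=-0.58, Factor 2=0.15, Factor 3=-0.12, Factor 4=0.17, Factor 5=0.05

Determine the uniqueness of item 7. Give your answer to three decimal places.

0.361

h² = 0.41² + (-0.28)² + 0.08² + 0.27² + 0.56² = 0.1681 + 0.0784 + 0.0064 + 0.0729 + 0.3136 = 0.6394
Uniqueness u² = 1 − h² = 1 − 0.6394 = 0.3606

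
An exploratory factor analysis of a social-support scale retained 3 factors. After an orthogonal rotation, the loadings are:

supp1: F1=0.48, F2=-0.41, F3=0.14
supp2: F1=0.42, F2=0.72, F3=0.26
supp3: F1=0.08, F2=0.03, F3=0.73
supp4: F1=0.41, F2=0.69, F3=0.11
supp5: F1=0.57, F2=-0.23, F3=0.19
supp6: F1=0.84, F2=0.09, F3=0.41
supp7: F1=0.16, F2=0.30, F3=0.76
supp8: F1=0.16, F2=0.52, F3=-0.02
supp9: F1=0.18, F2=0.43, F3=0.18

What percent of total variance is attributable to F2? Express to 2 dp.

SS loadings for F2 = (-0.41)² + 0.72² + 0.03² + 0.69² + (-0.23)² + 0.09² + 0.30² + 0.52² + 0.43² = 1.7698
With 9 standardized items, total variance = 9. Proportion = 1.7698/9 = 0.1966 → 19.66%.

19.66%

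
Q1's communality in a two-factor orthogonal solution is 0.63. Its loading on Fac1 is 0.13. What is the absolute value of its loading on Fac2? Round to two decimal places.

Under orthogonal rotation h² = Σλ², so λ_Fac2² = h² − (0.0169) = 0.63 − 0.0169 = 0.6131.
|λ| = √0.6131 = 0.7830.

0.78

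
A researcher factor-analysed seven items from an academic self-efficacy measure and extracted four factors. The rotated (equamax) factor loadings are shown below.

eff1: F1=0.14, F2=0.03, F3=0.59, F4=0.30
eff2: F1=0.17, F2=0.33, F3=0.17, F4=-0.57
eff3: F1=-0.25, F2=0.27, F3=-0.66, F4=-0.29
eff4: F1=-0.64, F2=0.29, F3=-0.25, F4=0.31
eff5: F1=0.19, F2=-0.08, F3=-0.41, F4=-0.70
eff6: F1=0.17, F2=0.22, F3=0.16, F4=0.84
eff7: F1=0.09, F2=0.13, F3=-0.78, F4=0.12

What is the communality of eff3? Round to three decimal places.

0.655

h² = (-0.25)² + 0.27² + (-0.66)² + (-0.29)² = 0.0625 + 0.0729 + 0.4356 + 0.0841 = 0.6551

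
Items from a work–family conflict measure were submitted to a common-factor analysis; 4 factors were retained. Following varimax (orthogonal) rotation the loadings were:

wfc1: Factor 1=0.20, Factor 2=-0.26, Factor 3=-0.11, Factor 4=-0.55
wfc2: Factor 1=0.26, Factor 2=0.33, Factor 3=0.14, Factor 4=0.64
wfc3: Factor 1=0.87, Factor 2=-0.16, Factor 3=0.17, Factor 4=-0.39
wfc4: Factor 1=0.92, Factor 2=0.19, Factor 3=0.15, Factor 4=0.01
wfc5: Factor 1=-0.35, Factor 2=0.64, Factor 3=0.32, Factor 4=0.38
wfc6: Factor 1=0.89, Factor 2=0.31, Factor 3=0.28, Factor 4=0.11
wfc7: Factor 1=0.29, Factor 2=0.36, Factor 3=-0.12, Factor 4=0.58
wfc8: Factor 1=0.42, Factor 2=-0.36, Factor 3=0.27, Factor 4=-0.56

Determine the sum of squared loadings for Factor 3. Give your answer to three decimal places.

0.351

SS loadings for Factor 3 = (-0.11)² + 0.14² + 0.17² + 0.15² + 0.32² + 0.28² + (-0.12)² + 0.27² = 0.0121 + 0.0196 + 0.0289 + 0.0225 + 0.1024 + 0.0784 + 0.0144 + 0.0729 = 0.3512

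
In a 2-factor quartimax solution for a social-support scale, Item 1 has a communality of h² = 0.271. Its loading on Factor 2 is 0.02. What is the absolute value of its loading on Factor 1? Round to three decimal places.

0.520

Under orthogonal rotation h² = Σλ², so λ_Factor 1² = h² − (0.0004) = 0.271 − 0.0004 = 0.2706.
|λ| = √0.2706 = 0.5202.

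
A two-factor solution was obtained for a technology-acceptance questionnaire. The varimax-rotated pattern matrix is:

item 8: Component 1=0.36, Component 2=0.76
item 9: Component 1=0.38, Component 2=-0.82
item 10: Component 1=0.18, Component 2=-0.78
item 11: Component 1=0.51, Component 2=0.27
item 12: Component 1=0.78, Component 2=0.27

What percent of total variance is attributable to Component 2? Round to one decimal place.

SS loadings for Component 2 = 0.76² + (-0.82)² + (-0.78)² + 0.27² + 0.27² = 2.0042
With 5 standardized items, total variance = 5. Proportion = 2.0042/5 = 0.4008 → 40.08%.

40.1%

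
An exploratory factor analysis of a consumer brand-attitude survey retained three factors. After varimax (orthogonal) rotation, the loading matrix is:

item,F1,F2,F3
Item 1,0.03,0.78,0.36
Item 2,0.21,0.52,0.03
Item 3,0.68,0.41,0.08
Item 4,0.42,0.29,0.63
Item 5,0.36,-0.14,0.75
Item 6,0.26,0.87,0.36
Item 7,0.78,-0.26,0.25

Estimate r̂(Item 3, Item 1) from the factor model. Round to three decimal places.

0.369

r̂ = Σ λ_i·λ_j across factors = (0.68)(0.03) + (0.41)(0.78) + (0.08)(0.36)
  = +0.0204 +0.3198 +0.0288 = 0.3690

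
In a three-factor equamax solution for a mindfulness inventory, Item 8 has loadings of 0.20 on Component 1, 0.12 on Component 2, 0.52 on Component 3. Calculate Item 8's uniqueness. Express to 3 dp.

0.675

h² = 0.20² + 0.12² + 0.52² = 0.0400 + 0.0144 + 0.2704 = 0.3248
Uniqueness u² = 1 − h² = 1 − 0.3248 = 0.6752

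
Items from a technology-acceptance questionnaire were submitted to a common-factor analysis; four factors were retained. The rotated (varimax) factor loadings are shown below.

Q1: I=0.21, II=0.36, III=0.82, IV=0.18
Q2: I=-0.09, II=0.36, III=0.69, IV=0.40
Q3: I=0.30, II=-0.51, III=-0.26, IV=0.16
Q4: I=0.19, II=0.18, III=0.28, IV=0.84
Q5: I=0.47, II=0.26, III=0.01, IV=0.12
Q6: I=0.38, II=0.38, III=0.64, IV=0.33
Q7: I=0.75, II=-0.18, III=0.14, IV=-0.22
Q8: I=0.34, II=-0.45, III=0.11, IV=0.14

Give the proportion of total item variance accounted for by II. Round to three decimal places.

SS loadings for II = 0.36² + 0.36² + (-0.51)² + 0.18² + 0.26² + 0.38² + (-0.18)² + (-0.45)² = 0.9986
Proportion of variance = 0.9986 / 8 = 0.1248.

0.125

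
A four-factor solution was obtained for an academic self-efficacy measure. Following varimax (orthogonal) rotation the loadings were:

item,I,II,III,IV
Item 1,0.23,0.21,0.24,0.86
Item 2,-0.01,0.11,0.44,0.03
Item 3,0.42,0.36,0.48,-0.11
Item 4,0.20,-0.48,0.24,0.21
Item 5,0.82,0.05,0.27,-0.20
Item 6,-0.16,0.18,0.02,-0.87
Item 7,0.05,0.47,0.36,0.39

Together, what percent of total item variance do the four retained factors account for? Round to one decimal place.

59.0%

SS loadings by factor: 0.9699, 0.6720, 0.7421, 1.7457; total = 4.1297.
Total variance with 7 standardized items is 7, so the solution explains 4.1297/7 = 0.5900 = 59.00%.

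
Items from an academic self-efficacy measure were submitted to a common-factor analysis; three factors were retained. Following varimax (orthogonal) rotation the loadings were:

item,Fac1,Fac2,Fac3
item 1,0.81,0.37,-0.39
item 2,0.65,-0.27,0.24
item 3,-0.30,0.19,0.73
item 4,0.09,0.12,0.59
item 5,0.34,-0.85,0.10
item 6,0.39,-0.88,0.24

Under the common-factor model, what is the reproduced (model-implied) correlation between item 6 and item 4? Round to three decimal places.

0.071

r̂ = Σ λ_i·λ_j across factors = (0.39)(0.09) + (-0.88)(0.12) + (0.24)(0.59)
  = +0.0351 -0.1056 +0.1416 = 0.0711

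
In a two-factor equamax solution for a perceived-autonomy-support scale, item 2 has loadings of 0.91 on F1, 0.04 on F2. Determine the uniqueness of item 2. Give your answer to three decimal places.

h² = 0.91² + 0.04² = 0.8281 + 0.0016 = 0.8297
Uniqueness u² = 1 − h² = 1 − 0.8297 = 0.1703

0.170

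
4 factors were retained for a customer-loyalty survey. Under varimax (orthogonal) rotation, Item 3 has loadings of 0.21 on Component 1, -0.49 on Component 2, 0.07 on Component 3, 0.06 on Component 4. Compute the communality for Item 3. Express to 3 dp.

0.293

h² = 0.21² + (-0.49)² + 0.07² + 0.06² = 0.0441 + 0.2401 + 0.0049 + 0.0036 = 0.2927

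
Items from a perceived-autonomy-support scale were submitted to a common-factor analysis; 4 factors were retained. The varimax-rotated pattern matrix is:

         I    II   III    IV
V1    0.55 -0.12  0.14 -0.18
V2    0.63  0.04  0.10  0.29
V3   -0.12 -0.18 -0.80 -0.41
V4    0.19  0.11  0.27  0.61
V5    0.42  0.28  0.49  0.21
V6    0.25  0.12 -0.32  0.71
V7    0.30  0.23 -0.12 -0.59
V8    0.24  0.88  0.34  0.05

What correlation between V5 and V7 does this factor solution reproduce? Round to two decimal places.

0.01

r̂ = Σ λ_i·λ_j across factors = (0.42)(0.30) + (0.28)(0.23) + (0.49)(-0.12) + (0.21)(-0.59)
  = +0.1260 +0.0644 -0.0588 -0.1239 = 0.0077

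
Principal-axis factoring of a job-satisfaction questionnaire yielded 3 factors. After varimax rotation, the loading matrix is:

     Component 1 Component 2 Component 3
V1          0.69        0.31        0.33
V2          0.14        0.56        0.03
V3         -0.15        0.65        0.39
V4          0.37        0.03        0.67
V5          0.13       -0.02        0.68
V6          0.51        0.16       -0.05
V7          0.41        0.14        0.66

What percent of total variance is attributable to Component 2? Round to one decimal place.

SS loadings for Component 2 = 0.31² + 0.56² + 0.65² + 0.03² + (-0.02)² + 0.16² + 0.14² = 0.8787
With 7 standardized items, total variance = 7. Proportion = 0.8787/7 = 0.1255 → 12.55%.

12.6%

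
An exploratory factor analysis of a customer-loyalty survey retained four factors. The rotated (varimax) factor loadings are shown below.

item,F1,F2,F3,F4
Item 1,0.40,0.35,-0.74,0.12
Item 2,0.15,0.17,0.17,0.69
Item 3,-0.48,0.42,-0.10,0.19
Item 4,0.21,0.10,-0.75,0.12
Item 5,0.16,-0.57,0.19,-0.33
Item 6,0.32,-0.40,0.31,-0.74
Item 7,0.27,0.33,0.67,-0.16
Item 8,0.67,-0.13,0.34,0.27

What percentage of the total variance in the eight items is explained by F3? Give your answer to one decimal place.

23.1%

SS loadings for F3 = (-0.74)² + 0.17² + (-0.10)² + (-0.75)² + 0.19² + 0.31² + 0.67² + 0.34² = 1.8457
With 8 standardized items, total variance = 8. Proportion = 1.8457/8 = 0.2307 → 23.07%.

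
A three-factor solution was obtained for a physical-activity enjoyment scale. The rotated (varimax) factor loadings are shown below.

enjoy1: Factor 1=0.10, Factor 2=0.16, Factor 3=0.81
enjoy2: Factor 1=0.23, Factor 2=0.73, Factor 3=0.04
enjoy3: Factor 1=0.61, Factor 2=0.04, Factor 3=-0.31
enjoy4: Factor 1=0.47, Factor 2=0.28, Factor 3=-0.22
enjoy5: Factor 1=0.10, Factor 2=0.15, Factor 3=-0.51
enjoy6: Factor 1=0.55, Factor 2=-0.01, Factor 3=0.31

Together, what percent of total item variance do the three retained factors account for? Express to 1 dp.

46.5%

SS loadings by factor: 0.9684, 0.6611, 1.1584; total = 2.7879.
Total variance with 6 standardized items is 6, so the solution explains 2.7879/6 = 0.4647 = 46.47%.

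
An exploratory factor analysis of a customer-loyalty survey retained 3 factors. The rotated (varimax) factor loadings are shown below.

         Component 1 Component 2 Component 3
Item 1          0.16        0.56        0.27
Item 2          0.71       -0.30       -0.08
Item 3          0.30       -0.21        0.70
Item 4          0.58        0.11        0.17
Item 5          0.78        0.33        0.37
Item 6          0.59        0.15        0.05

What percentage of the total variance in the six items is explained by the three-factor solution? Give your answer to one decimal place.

54.0%

Communalities: 0.4121, 0.6005, 0.6241, 0.3774, 0.8542, 0.3731; Σh² = 3.2414.
Total variance with 6 standardized items is 6, so the solution explains 3.2414/6 = 0.5402 = 54.02%.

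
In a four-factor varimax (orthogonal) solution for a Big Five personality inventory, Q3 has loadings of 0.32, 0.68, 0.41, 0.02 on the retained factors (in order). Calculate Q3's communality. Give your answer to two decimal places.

0.73

h² = 0.32² + 0.68² + 0.41² + 0.02² = 0.1024 + 0.4624 + 0.1681 + 0.0004 = 0.7333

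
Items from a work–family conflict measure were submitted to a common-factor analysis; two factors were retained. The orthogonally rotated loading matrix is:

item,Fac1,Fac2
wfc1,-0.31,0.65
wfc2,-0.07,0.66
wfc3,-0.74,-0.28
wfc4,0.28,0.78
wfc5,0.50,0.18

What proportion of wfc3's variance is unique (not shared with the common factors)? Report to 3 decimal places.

h² = (-0.74)² + (-0.28)² = 0.5476 + 0.0784 = 0.6260
Uniqueness u² = 1 − h² = 1 − 0.6260 = 0.3740

0.374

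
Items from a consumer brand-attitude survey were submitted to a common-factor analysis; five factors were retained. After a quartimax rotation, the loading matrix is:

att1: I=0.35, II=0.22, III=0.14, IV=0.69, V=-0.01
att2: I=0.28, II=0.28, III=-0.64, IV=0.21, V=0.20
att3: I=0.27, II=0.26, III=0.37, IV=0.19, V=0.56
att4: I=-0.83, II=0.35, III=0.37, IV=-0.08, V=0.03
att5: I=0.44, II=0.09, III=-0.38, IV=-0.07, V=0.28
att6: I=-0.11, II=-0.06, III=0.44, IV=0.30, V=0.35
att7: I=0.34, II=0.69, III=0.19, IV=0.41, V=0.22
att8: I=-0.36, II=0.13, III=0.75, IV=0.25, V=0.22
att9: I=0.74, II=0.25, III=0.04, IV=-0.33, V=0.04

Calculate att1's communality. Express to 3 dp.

0.667

h² = 0.35² + 0.22² + 0.14² + 0.69² + (-0.01)² = 0.1225 + 0.0484 + 0.0196 + 0.4761 + 0.0001 = 0.6667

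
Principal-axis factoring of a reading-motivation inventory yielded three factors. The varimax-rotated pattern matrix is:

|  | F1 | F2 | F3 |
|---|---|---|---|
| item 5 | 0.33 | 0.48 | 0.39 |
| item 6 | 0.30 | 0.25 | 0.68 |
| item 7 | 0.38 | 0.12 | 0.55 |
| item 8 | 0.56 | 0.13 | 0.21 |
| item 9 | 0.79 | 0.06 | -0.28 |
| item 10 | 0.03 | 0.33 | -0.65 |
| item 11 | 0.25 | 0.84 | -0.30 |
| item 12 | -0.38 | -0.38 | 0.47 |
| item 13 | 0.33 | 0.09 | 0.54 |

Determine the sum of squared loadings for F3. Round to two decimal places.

2.06

SS loadings for F3 = 0.39² + 0.68² + 0.55² + 0.21² + (-0.28)² + (-0.65)² + (-0.30)² + 0.47² + 0.54² = 0.1521 + 0.4624 + 0.3025 + 0.0441 + 0.0784 + 0.4225 + 0.0900 + 0.2209 + 0.2916 = 2.0645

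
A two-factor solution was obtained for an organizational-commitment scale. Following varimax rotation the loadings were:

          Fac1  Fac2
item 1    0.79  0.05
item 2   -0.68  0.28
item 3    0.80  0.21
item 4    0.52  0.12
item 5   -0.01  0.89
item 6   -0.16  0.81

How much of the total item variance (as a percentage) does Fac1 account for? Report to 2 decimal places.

SS loadings for Fac1 = 0.79² + (-0.68)² + 0.80² + 0.52² + (-0.01)² + (-0.16)² = 2.0226
With 6 standardized items, total variance = 6. Proportion = 2.0226/6 = 0.3371 → 33.71%.

33.71%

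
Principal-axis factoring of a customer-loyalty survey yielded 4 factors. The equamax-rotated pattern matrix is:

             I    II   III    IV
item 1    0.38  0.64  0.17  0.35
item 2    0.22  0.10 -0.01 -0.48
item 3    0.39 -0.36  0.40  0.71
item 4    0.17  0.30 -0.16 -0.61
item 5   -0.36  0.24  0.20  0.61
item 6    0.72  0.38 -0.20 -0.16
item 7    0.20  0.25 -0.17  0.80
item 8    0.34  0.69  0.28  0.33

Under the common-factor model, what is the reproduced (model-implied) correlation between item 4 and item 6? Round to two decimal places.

r̂ = Σ λ_i·λ_j across factors = (0.17)(0.72) + (0.30)(0.38) + (-0.16)(-0.20) + (-0.61)(-0.16)
  = +0.1224 +0.1140 +0.0320 +0.0976 = 0.3660

0.37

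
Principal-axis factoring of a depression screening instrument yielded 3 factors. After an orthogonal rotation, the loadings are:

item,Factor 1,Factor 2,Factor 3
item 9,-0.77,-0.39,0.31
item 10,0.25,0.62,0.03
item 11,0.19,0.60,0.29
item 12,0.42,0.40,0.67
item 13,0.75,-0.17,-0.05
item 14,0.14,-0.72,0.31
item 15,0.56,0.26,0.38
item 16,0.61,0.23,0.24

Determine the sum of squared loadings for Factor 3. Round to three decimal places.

0.931

SS loadings for Factor 3 = 0.31² + 0.03² + 0.29² + 0.67² + (-0.05)² + 0.31² + 0.38² + 0.24² = 0.0961 + 0.0009 + 0.0841 + 0.4489 + 0.0025 + 0.0961 + 0.1444 + 0.0576 = 0.9306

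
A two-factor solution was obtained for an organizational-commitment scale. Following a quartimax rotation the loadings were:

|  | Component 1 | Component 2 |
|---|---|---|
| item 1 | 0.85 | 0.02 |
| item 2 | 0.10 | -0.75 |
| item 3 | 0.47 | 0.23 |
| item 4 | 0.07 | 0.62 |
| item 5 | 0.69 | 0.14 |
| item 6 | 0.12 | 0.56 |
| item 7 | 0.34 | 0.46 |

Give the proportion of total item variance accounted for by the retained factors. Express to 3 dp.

Communalities: 0.7229, 0.5725, 0.2738, 0.3893, 0.4957, 0.3280, 0.3272; Σh² = 3.1094.
Total variance with 7 standardized items is 7, so the solution explains 3.1094/7 = 0.4442.

0.444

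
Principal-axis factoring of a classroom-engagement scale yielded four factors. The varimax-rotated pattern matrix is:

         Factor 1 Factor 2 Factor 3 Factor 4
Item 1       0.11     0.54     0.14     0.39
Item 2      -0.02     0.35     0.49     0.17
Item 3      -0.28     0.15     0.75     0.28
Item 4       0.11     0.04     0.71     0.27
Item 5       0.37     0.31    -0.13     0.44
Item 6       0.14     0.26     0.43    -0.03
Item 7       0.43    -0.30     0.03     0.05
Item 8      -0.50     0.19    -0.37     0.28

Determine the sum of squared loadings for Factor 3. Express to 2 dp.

SS loadings for Factor 3 = 0.14² + 0.49² + 0.75² + 0.71² + (-0.13)² + 0.43² + 0.03² + (-0.37)² = 0.0196 + 0.2401 + 0.5625 + 0.5041 + 0.0169 + 0.1849 + 0.0009 + 0.1369 = 1.6659

1.67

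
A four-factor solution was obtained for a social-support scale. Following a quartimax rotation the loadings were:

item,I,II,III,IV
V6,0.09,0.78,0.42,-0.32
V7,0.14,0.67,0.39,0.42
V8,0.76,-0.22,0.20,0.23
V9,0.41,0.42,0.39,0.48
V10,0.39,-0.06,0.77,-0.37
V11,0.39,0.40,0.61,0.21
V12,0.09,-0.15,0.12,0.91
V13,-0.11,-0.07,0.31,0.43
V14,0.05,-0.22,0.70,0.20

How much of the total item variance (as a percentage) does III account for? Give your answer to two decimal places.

SS loadings for III = 0.42² + 0.39² + 0.20² + 0.39² + 0.77² + 0.61² + 0.12² + 0.31² + 0.70² = 2.0861
With 9 standardized items, total variance = 9. Proportion = 2.0861/9 = 0.2318 → 23.18%.

23.18%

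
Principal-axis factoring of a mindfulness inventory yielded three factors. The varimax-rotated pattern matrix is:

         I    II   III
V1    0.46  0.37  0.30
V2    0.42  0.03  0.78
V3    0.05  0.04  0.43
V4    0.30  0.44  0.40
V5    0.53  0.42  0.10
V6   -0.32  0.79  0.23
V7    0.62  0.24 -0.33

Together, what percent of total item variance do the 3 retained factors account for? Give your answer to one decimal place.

Communalities: 0.4385, 0.7857, 0.1890, 0.4436, 0.4673, 0.7794, 0.5509; Σh² = 3.6544.
Total variance with 7 standardized items is 7, so the solution explains 3.6544/7 = 0.5221 = 52.21%.

52.2%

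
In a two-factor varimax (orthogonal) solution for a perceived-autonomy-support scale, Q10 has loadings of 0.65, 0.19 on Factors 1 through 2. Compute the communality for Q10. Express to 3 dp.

h² = 0.65² + 0.19² = 0.4225 + 0.0361 = 0.4586

0.459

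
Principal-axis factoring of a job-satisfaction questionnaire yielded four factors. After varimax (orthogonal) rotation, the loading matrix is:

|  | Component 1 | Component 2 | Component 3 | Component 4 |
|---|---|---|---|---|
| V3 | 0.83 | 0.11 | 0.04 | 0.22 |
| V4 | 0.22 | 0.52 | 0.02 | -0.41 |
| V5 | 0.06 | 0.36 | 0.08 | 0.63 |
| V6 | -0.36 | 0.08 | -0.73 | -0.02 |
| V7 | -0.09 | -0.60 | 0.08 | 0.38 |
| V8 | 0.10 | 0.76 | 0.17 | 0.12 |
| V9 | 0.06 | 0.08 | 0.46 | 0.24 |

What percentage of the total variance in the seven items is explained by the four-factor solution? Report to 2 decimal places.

Communalities: 0.7510, 0.4873, 0.5365, 0.6693, 0.5189, 0.6309, 0.2792; Σh² = 3.8731.
Total variance with 7 standardized items is 7, so the solution explains 3.8731/7 = 0.5533 = 55.33%.

55.33%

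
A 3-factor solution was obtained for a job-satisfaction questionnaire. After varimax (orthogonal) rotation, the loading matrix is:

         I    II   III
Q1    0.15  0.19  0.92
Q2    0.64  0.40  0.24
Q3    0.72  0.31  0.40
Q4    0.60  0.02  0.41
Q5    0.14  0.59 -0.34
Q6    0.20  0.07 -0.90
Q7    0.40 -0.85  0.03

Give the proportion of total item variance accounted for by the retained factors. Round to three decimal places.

Communalities: 0.9050, 0.6272, 0.7745, 0.5285, 0.4833, 0.8549, 0.8834; Σh² = 5.0568.
Total variance with 7 standardized items is 7, so the solution explains 5.0568/7 = 0.7224.

0.722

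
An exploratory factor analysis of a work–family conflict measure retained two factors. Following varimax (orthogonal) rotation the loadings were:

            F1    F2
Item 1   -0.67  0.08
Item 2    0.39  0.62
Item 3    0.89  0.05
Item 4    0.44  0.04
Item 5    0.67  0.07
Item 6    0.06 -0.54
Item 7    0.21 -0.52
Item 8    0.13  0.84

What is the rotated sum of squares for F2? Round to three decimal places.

1.667

SS loadings for F2 = 0.08² + 0.62² + 0.05² + 0.04² + 0.07² + (-0.54)² + (-0.52)² + 0.84² = 0.0064 + 0.3844 + 0.0025 + 0.0016 + 0.0049 + 0.2916 + 0.2704 + 0.7056 = 1.6674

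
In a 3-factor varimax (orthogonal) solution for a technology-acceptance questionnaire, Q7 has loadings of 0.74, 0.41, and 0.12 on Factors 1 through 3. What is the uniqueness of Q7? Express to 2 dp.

h² = 0.74² + 0.41² + 0.12² = 0.5476 + 0.1681 + 0.0144 = 0.7301
Uniqueness u² = 1 − h² = 1 − 0.7301 = 0.2699

0.27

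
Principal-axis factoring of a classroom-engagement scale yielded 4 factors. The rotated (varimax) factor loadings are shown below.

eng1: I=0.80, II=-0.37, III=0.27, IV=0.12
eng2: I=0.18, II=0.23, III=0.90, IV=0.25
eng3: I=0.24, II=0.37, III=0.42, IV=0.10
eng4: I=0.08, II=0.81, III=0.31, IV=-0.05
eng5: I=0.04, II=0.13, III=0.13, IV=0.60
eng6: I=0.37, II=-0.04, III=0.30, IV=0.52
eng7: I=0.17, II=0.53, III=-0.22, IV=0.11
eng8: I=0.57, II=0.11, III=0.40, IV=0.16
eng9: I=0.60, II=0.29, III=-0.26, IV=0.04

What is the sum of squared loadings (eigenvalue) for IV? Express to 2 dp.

SS loadings for IV = 0.12² + 0.25² + 0.10² + (-0.05)² + 0.60² + 0.52² + 0.11² + 0.16² + 0.04² = 0.0144 + 0.0625 + 0.0100 + 0.0025 + 0.3600 + 0.2704 + 0.0121 + 0.0256 + 0.0016 = 0.7591

0.76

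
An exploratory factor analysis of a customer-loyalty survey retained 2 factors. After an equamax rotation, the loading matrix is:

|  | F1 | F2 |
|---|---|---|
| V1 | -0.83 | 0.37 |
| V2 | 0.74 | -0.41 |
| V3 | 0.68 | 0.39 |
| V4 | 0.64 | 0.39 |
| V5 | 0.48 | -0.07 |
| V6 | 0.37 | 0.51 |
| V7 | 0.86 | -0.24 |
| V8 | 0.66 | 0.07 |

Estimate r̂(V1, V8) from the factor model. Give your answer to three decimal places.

r̂ = Σ λ_i·λ_j across factors = (-0.83)(0.66) + (0.37)(0.07)
  = -0.5478 +0.0259 = -0.5219

-0.522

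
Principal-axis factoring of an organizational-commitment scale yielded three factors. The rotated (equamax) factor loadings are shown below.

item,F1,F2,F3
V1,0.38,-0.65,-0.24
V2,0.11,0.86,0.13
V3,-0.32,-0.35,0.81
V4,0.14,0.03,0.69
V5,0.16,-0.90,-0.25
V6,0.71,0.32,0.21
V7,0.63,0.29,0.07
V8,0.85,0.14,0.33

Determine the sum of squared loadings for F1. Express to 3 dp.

1.928

SS loadings for F1 = 0.38² + 0.11² + (-0.32)² + 0.14² + 0.16² + 0.71² + 0.63² + 0.85² = 0.1444 + 0.0121 + 0.1024 + 0.0196 + 0.0256 + 0.5041 + 0.3969 + 0.7225 = 1.9276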